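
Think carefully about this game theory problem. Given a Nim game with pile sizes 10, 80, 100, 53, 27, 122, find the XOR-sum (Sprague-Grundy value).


We need the XOR (exclusive or) of all pile sizes.
After XOR-ing pile 1 (size 10): 0 XOR 10 = 10
After XOR-ing pile 2 (size 80): 10 XOR 80 = 90
After XOR-ing pile 3 (size 100): 90 XOR 100 = 62
After XOR-ing pile 4 (size 53): 62 XOR 53 = 11
After XOR-ing pile 5 (size 27): 11 XOR 27 = 16
After XOR-ing pile 6 (size 122): 16 XOR 122 = 106
The Nim-value of this position is 106.

106


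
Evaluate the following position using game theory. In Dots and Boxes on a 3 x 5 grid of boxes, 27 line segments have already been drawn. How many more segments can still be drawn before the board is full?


Grid: 3 x 5 boxes, i.e. 4 rows and 6 columns of dots.
Horizontal edges: (rows + 1) * cols = 4 * 5 = 20
Vertical edges: rows * (cols + 1) = 3 * 6 = 18
Total edges: 20 + 18 = 38
Edges drawn: 27
Remaining: 38 - 27 = 11

11


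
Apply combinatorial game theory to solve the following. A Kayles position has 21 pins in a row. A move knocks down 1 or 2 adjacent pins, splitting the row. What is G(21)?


Kayles: a move removes 1 or 2 adjacent pins from a contiguous row.
Removing pins from a row of k leaves two independent rows (a, b) with a + b = k - 1 (one pin) or a + b = k - 2 (two pins); an end removal gives a = 0.
By Sprague-Grundy, G(k) = mex{ G(a) XOR G(b) } over all these splits. G(0) = 0.
G(1): splits (0,0):0^0=0 -> mex({0}) = 1
G(2): splits (0,1):0^1=1 (0,0):0^0=0 -> mex({0, 1}) = 2
G(3): splits (0,2):0^2=2 (1,1):1^1=0 (0,1):0^1=1 -> mex({0, 1, 2}) = 3
G(4): splits (0,3):0^3=3 (1,2):1^2=3 (0,2):0^2=2 (1,1):1^1=0 -> mex({0, 2, 3}) = 1
G(5): splits (0,4):0^1=1 (1,3):1^3=2 (2,2):2^2=0 (0,3):0^3=3 (1,2):1^2=3 -> mex({0, 1, 2, 3}) = 4
G(6) = mex({0, 1, 2, 4}) = 3
G(7) = mex({0, 1, 3, 4, 5}) = 2
G(8) = mex({0, 2, 3, 5, 6}) = 1
G(9) = mex({0, 1, 2, 3, 6, 7}) = 4
G(10) = mex({0, 1, 3, 4, 5, 7}) = 2
G(11) = mex({0, 1, 2, 3, 4, 5}) = 6
G(12) = mex({0, 1, 2, 3, 5, 6, 7}) = 4
G(13) = mex({0, 2, 3, 4, 6, 7}) = 1
G(14) = mex({0, 1, 4, 5, 6, 7}) = 2
G(15) = mex({0, 1, 2, 3, 4, 5, 6}) = 7
G(16) = mex({0, 2, 3, 5, 6, 7}) = 1
G(17) = mex({0, 1, 2, 3, 5, 6, 7}) = 4
G(18) = mex({0, 1, 2, 4, 5, 6}) = 3
G(19) = mex({0, 1, 3, 4, 5, 7}) = 2
G(20) = mex({0, 2, 3, 4, 5, 6, 7}) = 1
G(21) = mex({0, 1, 2, 3, 5, 6, 7}) = 4
Therefore G(21) = 4.

4


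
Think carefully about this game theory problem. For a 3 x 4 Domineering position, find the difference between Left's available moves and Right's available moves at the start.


Board is 3 x 4 (rows x cols).
Left (vertical) placements: (rows-1) * cols = 2 * 4 = 8
Right (horizontal) placements: rows * (cols-1) = 3 * 3 = 9
Advantage = Left - Right = 8 - 9 = -1

-1


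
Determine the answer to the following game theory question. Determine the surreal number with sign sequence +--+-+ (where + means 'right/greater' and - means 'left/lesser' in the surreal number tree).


Sign expansion: +--+-+
Rule: track bounds (lo, hi), initially (-inf, +inf). On '+', the current value becomes lo and we move to the simplest number in (value, hi): value + 1 if hi = +inf, otherwise the midpoint (value + hi)/2. On '-', the current value becomes hi and we move to value - 1 if lo = -inf, otherwise the midpoint (lo + value)/2.
Start at 0.
Step 1: sign = +, move right. Bounds: (0, +inf). Value = 1
Step 2: sign = -, move left. Bounds: (0, 1). Value = 1/2
Step 3: sign = -, move left. Bounds: (0, 1/2). Value = 1/4
Step 4: sign = +, move right. Bounds: (1/4, 1/2). Value = 3/8
Step 5: sign = -, move left. Bounds: (1/4, 3/8). Value = 5/16
Step 6: sign = +, move right. Bounds: (5/16, 3/8). Value = 11/32
The surreal number with sign expansion +--+-+ is 11/32.

11/32


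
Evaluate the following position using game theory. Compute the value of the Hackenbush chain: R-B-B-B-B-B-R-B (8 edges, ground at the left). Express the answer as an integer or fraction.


Edges (from ground): R-B-B-B-B-B-R-B
By Berlekamp's sign-expansion rule, a Blue-Red Hackenbush stalk has the value of the surreal number whose sign sequence is the edge sequence with B -> + and R -> -.
Sign sequence: -+++++-+
Trace the sign expansion in the surreal number tree, starting from 0:
Edge 1: R (sign -) -> bounds (-inf, 0), value = -1
Edge 2: B (sign +) -> bounds (-1, 0), value = -1/2
Edge 3: B (sign +) -> bounds (-1/2, 0), value = -1/4
Edge 4: B (sign +) -> bounds (-1/4, 0), value = -1/8
Edge 5: B (sign +) -> bounds (-1/8, 0), value = -1/16
Edge 6: B (sign +) -> bounds (-1/16, 0), value = -1/32
Edge 7: R (sign -) -> bounds (-1/16, -1/32), value = -3/64
Edge 8: B (sign +) -> bounds (-3/64, -1/32), value = -5/128
Game value = -5/128

-5/128


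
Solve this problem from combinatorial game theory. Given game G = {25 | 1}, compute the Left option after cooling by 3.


Original game: {25 | 1} (a switch {a | b} with a > b).
Cooling by t (for t below the temperature (a - b)/2 = 12) taxes each move by t: {a | b} cooled by t is {a - t | b + t}.
Cooling amount: t = 3
Cooled Left option: 25 - 3 = 22
Cooled Right option: 1 + 3 = 4
Cooled game: {22 | 4}
Left option = 22

22


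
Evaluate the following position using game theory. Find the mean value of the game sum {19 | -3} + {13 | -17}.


G1 = {19 | -3}, G2 = {13 | -17}
Each is a switch {a | b} with numbers a > b; its mean value is (a + b)/2, and mean value is additive over game sums: m(G1 + G2) = m(G1) + m(G2).
Mean of G1 = (19 + (-3))/2 = 16/2 = 8
Mean of G2 = (13 + (-17))/2 = -4/2 = -2
Mean of G1 + G2 = 8 + -2 = 6

6


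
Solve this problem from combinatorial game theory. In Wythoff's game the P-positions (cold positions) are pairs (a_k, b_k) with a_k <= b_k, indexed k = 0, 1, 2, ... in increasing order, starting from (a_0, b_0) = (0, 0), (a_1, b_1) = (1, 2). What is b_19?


By Wythoff's theorem, a_k = floor(k * phi) and b_k = floor(k * phi^2) = a_k + k, where phi = (1 + sqrt(5))/2 is the golden ratio.
phi = (1 + sqrt(5))/2 = 1.618034
phi^2 = phi + 1 = 2.618034
k = 19
k * phi^2 = 19 * 2.618034 = 49.742646
b_19 = floor(k * phi^2) = 49 (check: a_19 + k = 30 + 19 = 49)

49


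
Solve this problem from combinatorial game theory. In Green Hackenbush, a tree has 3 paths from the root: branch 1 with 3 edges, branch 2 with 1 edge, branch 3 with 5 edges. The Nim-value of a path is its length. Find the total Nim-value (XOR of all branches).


The tree has 3 branches from the ground vertex.
In Green Hackenbush, the Nim-value of a simple path of length k is k.
Branch 1: length 3, Nim-value = 3
Branch 2: length 1, Nim-value = 1
Branch 3: length 5, Nim-value = 5
Total Nim-value = XOR of all branch values:
0 XOR 3 = 3
3 XOR 1 = 2
2 XOR 5 = 7
Nim-value of the tree = 7

7


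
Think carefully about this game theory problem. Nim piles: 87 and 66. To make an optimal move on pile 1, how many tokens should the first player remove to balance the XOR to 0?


Piles: 87 and 66
Current XOR: 87 XOR 66 = 21 (non-zero, so this is an N-position).
To make the XOR zero, we need to find a move that balances the piles.
For pile 1 (size 87): target = 87 XOR 21 = 66
We reduce pile 1 from 87 to 66.
Tokens removed: 87 - 66 = 21
Verification: 66 XOR 66 = 0

21


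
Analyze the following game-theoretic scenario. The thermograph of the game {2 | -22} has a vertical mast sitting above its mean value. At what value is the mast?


Game = {2 | -22}, a switch {a | b} with numbers a > b.
Its thermograph has left wall a - t and right wall b + t, which meet at t = (a - b)/2, where both equal (a + b)/2. So the mast (mean value) is at (a + b)/2.
Mean = (2 + (-22))/2 = -20/2 = -10

-10


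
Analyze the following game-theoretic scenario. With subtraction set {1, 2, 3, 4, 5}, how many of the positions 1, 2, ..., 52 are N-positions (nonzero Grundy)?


Subtraction set S = {1, 2, 3, 4, 5}, so G(n) = n mod 6.
G(n) = 0 when n is a multiple of 6.
Multiples of 6 in [1, 52]: 8
N-positions (nonzero Grundy) = 52 - 8 = 44

44


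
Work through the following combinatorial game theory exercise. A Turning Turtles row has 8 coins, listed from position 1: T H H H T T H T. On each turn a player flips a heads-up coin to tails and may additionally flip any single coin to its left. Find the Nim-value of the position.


Coins: T H H H T T H T
Key fact: a single head at position k behaves exactly like a Nim heap of size k (turning it to T and optionally flipping a coin at j < k corresponds to moving the heap from k to j, or to 0), and heads combine as a disjunctive sum (two heads at the same place would cancel, matching j XOR j = 0). So the Nim-value is the XOR of the 1-indexed positions of the heads.
Face-up positions (1-indexed): [2, 3, 4, 7]
XOR 0 with 2: 0 XOR 2 = 2
XOR 2 with 3: 2 XOR 3 = 1
XOR 1 with 4: 1 XOR 4 = 5
XOR 5 with 7: 5 XOR 7 = 2
Nim-value = 2

2


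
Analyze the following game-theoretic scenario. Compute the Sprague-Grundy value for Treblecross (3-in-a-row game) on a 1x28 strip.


Treblecross: place X on empty cells; 3-in-a-row wins.
Playing within two cells of an existing X lets the opponent win at once, so sensible play treats the cells i-2..i+2 around each X as dead. The player left with no safe cell loses, so this is a normal-play take-away game on strips of safe cells.
Placing X at cell i (0-indexed) of a strip of k safe cells leaves independent strips of sizes max(0, i-2) and max(0, k-i-3). Hence G(k) = mex{ G(max(0,i-2)) XOR G(max(0,k-i-3)) : 0 <= i < k }, with G(0) = 0.
G(1): splits (0,0):0^0=0 -> mex({0}) = 1
G(2): splits (0,0):0^0=0 -> mex({0}) = 1
G(3): splits (0,0):0^0=0 -> mex({0}) = 1
G(4): splits (0,1):0^1=1 (0,0):0^0=0 -> mex({0, 1}) = 2
G(5): splits (0,2):0^1=1 (0,1):0^1=1 (0,0):0^0=0 -> mex({0, 1}) = 2
G(6) = mex({1}) = 0
G(7) = mex({0, 1, 2}) = 3
G(8) = mex({0, 1, 2}) = 3
G(9) = mex({0, 2}) = 1
G(10) = mex({0, 2, 3}) = 1
G(11) = mex({0, 3}) = 1
G(12) = mex({1, 3}) = 0
G(13) = mex({0, 1, 2, 3}) = 4
G(14) = mex({0, 1, 2}) = 3
G(15) = mex({0, 1, 2}) = 3
G(16) = mex({0, 1, 2, 4}) = 3
G(17) = mex({0, 1, 3, 4}) = 2
G(18) = mex({0, 1, 3, 4}) = 2
G(19) = mex({0, 1, 3, 5}) = 2
G(20) = mex({0, 1, 2, 3, 5}) = 4
G(21) = mex({0, 1, 2, 3, 5}) = 4
G(22) = mex({1, 2, 6}) = 0
G(23) = mex({0, 1, 2, 3, 4, 6}) = 5
G(24) = mex({0, 1, 2, 3, 4}) = 5
G(25) = mex({0, 1, 3, 4, 7}) = 2
G(26) = mex({0, 1, 3, 4, 5, 7}) = 2
G(27) = mex({0, 1, 3, 5}) = 2
G(28) = mex({0, 1, 2, 5}) = 3
Therefore G(28) = 3.

3


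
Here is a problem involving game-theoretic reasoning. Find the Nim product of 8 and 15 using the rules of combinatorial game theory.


Nim multiplication is bilinear over XOR: (u XOR v) * w = (u*w) XOR (v*w).
So we split each operand into its bit components and XOR the pairwise Nim products.
8 = 8 (as XOR of powers of 2).
15 = 1 + 2 + 4 + 8 (as XOR of powers of 2).
Using the standard Nim-product table on single bits:
  2*2 = 3,   2*4 = 8,   2*8 = 12,
  4*4 = 6,   4*8 = 11,  8*8 = 13,
and  1*x = x (identity), k*l = l*k (commutative).
Pairwise Nim products:
  8 * 1 = 8
  8 * 2 = 12
  8 * 4 = 11
  8 * 8 = 13
XOR them: 8 XOR 12 XOR 11 XOR 13 = 2.
Result: 8 * 15 = 2 (in Nim).

2


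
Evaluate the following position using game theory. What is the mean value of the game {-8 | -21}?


Game = {-8 | -21}, a switch {a | b} with numbers a > b.
Its thermograph has left wall a - t and right wall b + t, which meet at t = (a - b)/2, where both equal (a + b)/2. So the mast (mean value) is at (a + b)/2.
Mean = (-8 + (-21))/2 = -29/2 = -29/2

-29/2


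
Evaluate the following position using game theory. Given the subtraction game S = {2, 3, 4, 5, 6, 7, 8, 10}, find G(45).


The subtraction set is S = {2, 3, 4, 5, 6, 7, 8, 10}.
G(k) = mex{ G(k - s) : s in S, s <= k }. We compute iteratively: G(0) = 0.
G(1) = mex({}) = 0
G(2) = mex({0}) = 1
G(3) = mex({0}) = 1
G(4) = mex({0, 1}) = 2
G(5) = mex({0, 1}) = 2
G(6) = mex({0, 1, 2}) = 3
G(7) = mex({0, 1, 2}) = 3
G(8) = mex({0, 1, 2, 3}) = 4
G(9) = mex({0, 1, 2, 3}) = 4
G(10) = mex({0, 1, 2, 3, 4}) = 5
G(11) = mex({0, 1, 2, 3, 4}) = 5
G(12) = mex({1, 2, 3, 4, 5}) = 0
G(13) = mex({1, 2, 3, 4, 5}) = 0
G(14) = mex({0, 2, 3, 4, 5}) = 1
G(15) = mex({0, 2, 3, 4, 5}) = 1
G(16) = mex({0, 1, 3, 4, 5}) = 2
G(17) = mex({0, 1, 3, 4, 5}) = 2
G(18) = mex({0, 1, 2, 4, 5}) = 3
G(19) = mex({0, 1, 2, 4, 5}) = 3
G(20) = mex({0, 1, 2, 3, 5}) = 4
G(21) = mex({0, 1, 2, 3, 5}) = 4
Observe that G(12)..G(21) = 0, 0, 1, 1, 2, 2, 3, 3, 4, 4 repeats G(0)..G(9) = 0, 0, 1, 1, 2, 2, 3, 3, 4, 4.
For k >= max(S) = 10, G(k) is determined by the previous 10 values G(k-10)..G(k-1); a window of 10 consecutive values has recurred shifted by 12, so by induction G(k + 12) = G(k) for all k >= 0: the sequence is periodic from the start with period 12.
One period: G(0..11) = 0, 0, 1, 1, 2, 2, 3, 3, 4, 4, 5, 5.
45 mod 12 = 9, so G(45) = G(9) = 4.

4


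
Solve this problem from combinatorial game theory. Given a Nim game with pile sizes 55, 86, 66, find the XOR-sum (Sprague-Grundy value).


We need the XOR (exclusive or) of all pile sizes.
After XOR-ing pile 1 (size 55): 0 XOR 55 = 55
After XOR-ing pile 2 (size 86): 55 XOR 86 = 97
After XOR-ing pile 3 (size 66): 97 XOR 66 = 35
The Nim-value of this position is 35.

35


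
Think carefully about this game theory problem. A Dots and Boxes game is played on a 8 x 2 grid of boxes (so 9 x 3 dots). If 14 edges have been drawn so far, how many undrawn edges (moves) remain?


Grid: 8 x 2 boxes, i.e. 9 rows and 3 columns of dots.
Horizontal edges: (rows + 1) * cols = 9 * 2 = 18
Vertical edges: rows * (cols + 1) = 8 * 3 = 24
Total edges: 18 + 24 = 42
Edges drawn: 14
Remaining: 42 - 14 = 28

28


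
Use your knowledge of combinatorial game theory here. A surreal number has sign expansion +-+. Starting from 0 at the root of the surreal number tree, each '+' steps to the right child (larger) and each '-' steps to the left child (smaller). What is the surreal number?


Sign expansion: +-+
Rule: track bounds (lo, hi), initially (-inf, +inf). On '+', the current value becomes lo and we move to the simplest number in (value, hi): value + 1 if hi = +inf, otherwise the midpoint (value + hi)/2. On '-', the current value becomes hi and we move to value - 1 if lo = -inf, otherwise the midpoint (lo + value)/2.
Start at 0.
Step 1: sign = +, move right. Bounds: (0, +inf). Value = 1
Step 2: sign = -, move left. Bounds: (0, 1). Value = 1/2
Step 3: sign = +, move right. Bounds: (1/2, 1). Value = 3/4
The surreal number with sign expansion +-+ is 3/4.

3/4


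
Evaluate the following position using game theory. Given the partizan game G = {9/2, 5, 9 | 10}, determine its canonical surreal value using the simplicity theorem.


Left options: {9/2, 5, 9}, max = 9
Right options: {10}, min = 10
All options are numbers and max(Left) < min(Right), so by the simplicity theorem the value is the simplest (earliest-born) number strictly between 9 and 10.
No integer lies strictly between 9 and 10, so the value is the dyadic rational m/2^k in the interval with the smallest k (then m odd); search k = 1, 2, ...:
Denominator 2: 19/2 lies strictly between 9 and 10 -- found.
The simplest number in the interval is 19/2.
Game value = 19/2

19/2


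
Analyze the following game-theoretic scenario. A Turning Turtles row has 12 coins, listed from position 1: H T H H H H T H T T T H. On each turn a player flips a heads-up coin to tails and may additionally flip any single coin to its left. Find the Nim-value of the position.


Coins: H T H H H H T H T T T H
Key fact: a single head at position k behaves exactly like a Nim heap of size k (turning it to T and optionally flipping a coin at j < k corresponds to moving the heap from k to j, or to 0), and heads combine as a disjunctive sum (two heads at the same place would cancel, matching j XOR j = 0). So the Nim-value is the XOR of the 1-indexed positions of the heads.
Face-up positions (1-indexed): [1, 3, 4, 5, 6, 8, 12]
XOR 0 with 1: 0 XOR 1 = 1
XOR 1 with 3: 1 XOR 3 = 2
XOR 2 with 4: 2 XOR 4 = 6
XOR 6 with 5: 6 XOR 5 = 3
XOR 3 with 6: 3 XOR 6 = 5
XOR 5 with 8: 5 XOR 8 = 13
XOR 13 with 12: 13 XOR 12 = 1
Nim-value = 1

1


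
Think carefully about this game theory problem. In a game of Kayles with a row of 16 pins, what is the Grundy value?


Kayles: a move removes 1 or 2 adjacent pins from a contiguous row.
Removing pins from a row of k leaves two independent rows (a, b) with a + b = k - 1 (one pin) or a + b = k - 2 (two pins); an end removal gives a = 0.
By Sprague-Grundy, G(k) = mex{ G(a) XOR G(b) } over all these splits. G(0) = 0.
G(1): splits (0,0):0^0=0 -> mex({0}) = 1
G(2): splits (0,1):0^1=1 (0,0):0^0=0 -> mex({0, 1}) = 2
G(3): splits (0,2):0^2=2 (1,1):1^1=0 (0,1):0^1=1 -> mex({0, 1, 2}) = 3
G(4): splits (0,3):0^3=3 (1,2):1^2=3 (0,2):0^2=2 (1,1):1^1=0 -> mex({0, 2, 3}) = 1
G(5): splits (0,4):0^1=1 (1,3):1^3=2 (2,2):2^2=0 (0,3):0^3=3 (1,2):1^2=3 -> mex({0, 1, 2, 3}) = 4
G(6) = mex({0, 1, 2, 4}) = 3
G(7) = mex({0, 1, 3, 4, 5}) = 2
G(8) = mex({0, 2, 3, 5, 6}) = 1
G(9) = mex({0, 1, 2, 3, 6, 7}) = 4
G(10) = mex({0, 1, 3, 4, 5, 7}) = 2
G(11) = mex({0, 1, 2, 3, 4, 5}) = 6
G(12) = mex({0, 1, 2, 3, 5, 6, 7}) = 4
G(13) = mex({0, 2, 3, 4, 6, 7}) = 1
G(14) = mex({0, 1, 4, 5, 6, 7}) = 2
G(15) = mex({0, 1, 2, 3, 4, 5, 6}) = 7
G(16) = mex({0, 2, 3, 5, 6, 7}) = 1
Therefore G(16) = 1.

1


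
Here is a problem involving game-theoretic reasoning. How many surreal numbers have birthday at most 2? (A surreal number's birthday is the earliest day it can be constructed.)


Day 0: {|} = 0 is born. Count = 1.
Day n: the number of surreal numbers born by day n is 2^(n+1) - 1.
By day 0: 2^1 - 1 = 1
By day 1: 2^2 - 1 = 3
By day 2: 2^3 - 1 = 7
By day 2: 7 surreal numbers.

7


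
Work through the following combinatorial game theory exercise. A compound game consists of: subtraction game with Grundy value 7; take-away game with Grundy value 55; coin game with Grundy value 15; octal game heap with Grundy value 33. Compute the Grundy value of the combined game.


By the Sprague-Grundy theorem, the Grundy value of a sum of games is the XOR of individual Grundy values.
subtraction game: Grundy value = 7. Running XOR: 0 XOR 7 = 7
take-away game: Grundy value = 55. Running XOR: 7 XOR 55 = 48
coin game: Grundy value = 15. Running XOR: 48 XOR 15 = 63
octal game heap: Grundy value = 33. Running XOR: 63 XOR 33 = 30
The combined Grundy value is 30.

30


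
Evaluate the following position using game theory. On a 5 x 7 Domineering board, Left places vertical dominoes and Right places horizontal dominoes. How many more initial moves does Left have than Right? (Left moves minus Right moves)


Board is 5 x 7 (rows x cols).
Left (vertical) placements: (rows-1) * cols = 4 * 7 = 28
Right (horizontal) placements: rows * (cols-1) = 5 * 6 = 30
Advantage = Left - Right = 28 - 30 = -2

-2


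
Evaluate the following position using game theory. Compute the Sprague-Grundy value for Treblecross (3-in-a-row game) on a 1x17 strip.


Treblecross: place X on empty cells; 3-in-a-row wins.
Playing within two cells of an existing X lets the opponent win at once, so sensible play treats the cells i-2..i+2 around each X as dead. The player left with no safe cell loses, so this is a normal-play take-away game on strips of safe cells.
Placing X at cell i (0-indexed) of a strip of k safe cells leaves independent strips of sizes max(0, i-2) and max(0, k-i-3). Hence G(k) = mex{ G(max(0,i-2)) XOR G(max(0,k-i-3)) : 0 <= i < k }, with G(0) = 0.
G(1): splits (0,0):0^0=0 -> mex({0}) = 1
G(2): splits (0,0):0^0=0 -> mex({0}) = 1
G(3): splits (0,0):0^0=0 -> mex({0}) = 1
G(4): splits (0,1):0^1=1 (0,0):0^0=0 -> mex({0, 1}) = 2
G(5): splits (0,2):0^1=1 (0,1):0^1=1 (0,0):0^0=0 -> mex({0, 1}) = 2
G(6) = mex({1}) = 0
G(7) = mex({0, 1, 2}) = 3
G(8) = mex({0, 1, 2}) = 3
G(9) = mex({0, 2}) = 1
G(10) = mex({0, 2, 3}) = 1
G(11) = mex({0, 3}) = 1
G(12) = mex({1, 3}) = 0
G(13) = mex({0, 1, 2, 3}) = 4
G(14) = mex({0, 1, 2}) = 3
G(15) = mex({0, 1, 2}) = 3
G(16) = mex({0, 1, 2, 4}) = 3
G(17) = mex({0, 1, 3, 4}) = 2
Therefore G(17) = 2.

2


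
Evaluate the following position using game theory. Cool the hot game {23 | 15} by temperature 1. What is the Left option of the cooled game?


Original game: {23 | 15} (a switch {a | b} with a > b).
Cooling by t (for t below the temperature (a - b)/2 = 4) taxes each move by t: {a | b} cooled by t is {a - t | b + t}.
Cooling amount: t = 1
Cooled Left option: 23 - 1 = 22
Cooled Right option: 15 + 1 = 16
Cooled game: {22 | 16}
Left option = 22

22


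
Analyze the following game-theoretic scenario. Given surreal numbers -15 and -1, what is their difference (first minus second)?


x = -15, y = -1
x - y = -15 - -1 = -14

-14


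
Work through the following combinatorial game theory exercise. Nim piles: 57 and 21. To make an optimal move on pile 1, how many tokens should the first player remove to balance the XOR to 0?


Piles: 57 and 21
Current XOR: 57 XOR 21 = 44 (non-zero, so this is an N-position).
To make the XOR zero, we need to find a move that balances the piles.
For pile 1 (size 57): target = 57 XOR 44 = 21
We reduce pile 1 from 57 to 21.
Tokens removed: 57 - 21 = 36
Verification: 21 XOR 21 = 0

36


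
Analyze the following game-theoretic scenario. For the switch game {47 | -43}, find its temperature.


The game is {47 | -43}, a switch {a | b} with numbers a > b.
Cooling {a | b} by t gives {a - t | b + t}, which stops being hot when a - t = b + t, i.e. at t = (a - b)/2. So the temperature of a switch is (a - b)/2.
Temperature = (Left option - Right option) / 2
= (47 - (-43)) / 2
= 90 / 2
= 45

45


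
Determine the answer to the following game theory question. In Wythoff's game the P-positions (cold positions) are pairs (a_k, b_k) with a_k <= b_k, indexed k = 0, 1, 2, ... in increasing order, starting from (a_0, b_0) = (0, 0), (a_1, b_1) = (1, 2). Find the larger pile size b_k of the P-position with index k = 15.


By Wythoff's theorem, a_k = floor(k * phi) and b_k = floor(k * phi^2) = a_k + k, where phi = (1 + sqrt(5))/2 is the golden ratio.
phi = (1 + sqrt(5))/2 = 1.618034
phi^2 = phi + 1 = 2.618034
k = 15
k * phi^2 = 15 * 2.618034 = 39.270510
b_15 = floor(k * phi^2) = 39 (check: a_15 + k = 24 + 15 = 39)

39


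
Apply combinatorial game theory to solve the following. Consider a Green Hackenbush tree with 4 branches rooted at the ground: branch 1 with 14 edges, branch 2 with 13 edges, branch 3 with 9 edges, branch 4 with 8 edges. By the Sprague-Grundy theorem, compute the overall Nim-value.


The tree has 4 branches from the ground vertex.
In Green Hackenbush, the Nim-value of a simple path of length k is k.
Branch 1: length 14, Nim-value = 14
Branch 2: length 13, Nim-value = 13
Branch 3: length 9, Nim-value = 9
Branch 4: length 8, Nim-value = 8
Total Nim-value = XOR of all branch values:
0 XOR 14 = 14
14 XOR 13 = 3
3 XOR 9 = 10
10 XOR 8 = 2
Nim-value of the tree = 2

2


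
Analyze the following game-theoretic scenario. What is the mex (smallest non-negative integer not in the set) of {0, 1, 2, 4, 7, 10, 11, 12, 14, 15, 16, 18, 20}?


Set = {0, 1, 2, 4, 7, 10, 11, 12, 14, 15, 16, 18, 20}
0 is in the set.
1 is in the set.
2 is in the set.
3 is NOT in the set. This is the mex.
mex = 3

3


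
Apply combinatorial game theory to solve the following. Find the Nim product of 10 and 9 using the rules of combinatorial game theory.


Nim multiplication is bilinear over XOR: (u XOR v) * w = (u*w) XOR (v*w).
So we split each operand into its bit components and XOR the pairwise Nim products.
10 = 2 + 8 (as XOR of powers of 2).
9 = 1 + 8 (as XOR of powers of 2).
Using the standard Nim-product table on single bits:
  2*2 = 3,   2*4 = 8,   2*8 = 12,
  4*4 = 6,   4*8 = 11,  8*8 = 13,
and  1*x = x (identity), k*l = l*k (commutative).
Pairwise Nim products:
  2 * 1 = 2
  2 * 8 = 12
  8 * 1 = 8
  8 * 8 = 13
XOR them: 2 XOR 12 XOR 8 XOR 13 = 11.
Result: 10 * 9 = 11 (in Nim).

11


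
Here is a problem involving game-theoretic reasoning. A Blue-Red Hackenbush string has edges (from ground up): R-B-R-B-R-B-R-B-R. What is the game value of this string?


Edges (from ground): R-B-R-B-R-B-R-B-R
By Berlekamp's sign-expansion rule, a Blue-Red Hackenbush stalk has the value of the surreal number whose sign sequence is the edge sequence with B -> + and R -> -.
Sign sequence: -+-+-+-+-
Trace the sign expansion in the surreal number tree, starting from 0:
Edge 1: R (sign -) -> bounds (-inf, 0), value = -1
Edge 2: B (sign +) -> bounds (-1, 0), value = -1/2
Edge 3: R (sign -) -> bounds (-1, -1/2), value = -3/4
Edge 4: B (sign +) -> bounds (-3/4, -1/2), value = -5/8
Edge 5: R (sign -) -> bounds (-3/4, -5/8), value = -11/16
Edge 6: B (sign +) -> bounds (-11/16, -5/8), value = -21/32
Edge 7: R (sign -) -> bounds (-11/16, -21/32), value = -43/64
Edge 8: B (sign +) -> bounds (-43/64, -21/32), value = -85/128
Edge 9: R (sign -) -> bounds (-43/64, -85/128), value = -171/256
Game value = -171/256

-171/256


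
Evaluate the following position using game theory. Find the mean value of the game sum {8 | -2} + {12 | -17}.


G1 = {8 | -2}, G2 = {12 | -17}
Each is a switch {a | b} with numbers a > b; its mean value is (a + b)/2, and mean value is additive over game sums: m(G1 + G2) = m(G1) + m(G2).
Mean of G1 = (8 + (-2))/2 = 6/2 = 3
Mean of G2 = (12 + (-17))/2 = -5/2 = -5/2
Mean of G1 + G2 = 3 + -5/2 = 1/2

1/2


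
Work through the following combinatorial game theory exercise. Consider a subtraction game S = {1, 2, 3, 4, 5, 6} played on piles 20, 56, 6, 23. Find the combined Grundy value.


Subtraction set: {1, 2, 3, 4, 5, 6}
For this subtraction set, G(n) = n mod 7 (period = max + 1 = 7).
Pile 1 (size 20): G(20) = 20 mod 7 = 6
Pile 2 (size 56): G(56) = 56 mod 7 = 0
Pile 3 (size 6): G(6) = 6 mod 7 = 6
Pile 4 (size 23): G(23) = 23 mod 7 = 2
Total Grundy value = XOR of all: 6 XOR 0 XOR 6 XOR 2 = 2

2


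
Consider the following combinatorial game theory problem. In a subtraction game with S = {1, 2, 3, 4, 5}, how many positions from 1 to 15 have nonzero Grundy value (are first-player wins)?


Subtraction set S = {1, 2, 3, 4, 5}, so G(n) = n mod 6.
G(n) = 0 when n is a multiple of 6.
Multiples of 6 in [1, 15]: 2
N-positions (nonzero Grundy) = 15 - 2 = 13

13


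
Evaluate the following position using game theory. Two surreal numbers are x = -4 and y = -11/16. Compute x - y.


x = -4, y = -11/16
Converting to common denominator: 16
x = -64/16, y = -11/16
x - y = -4 - -11/16 = -53/16

-53/16


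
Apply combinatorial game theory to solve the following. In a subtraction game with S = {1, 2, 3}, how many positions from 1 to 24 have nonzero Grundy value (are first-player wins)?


Subtraction set S = {1, 2, 3}, so G(n) = n mod 4.
G(n) = 0 when n is a multiple of 4.
Multiples of 4 in [1, 24]: 6
N-positions (nonzero Grundy) = 24 - 6 = 18

18


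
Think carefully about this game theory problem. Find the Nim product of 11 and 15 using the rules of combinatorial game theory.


Nim multiplication is bilinear over XOR: (u XOR v) * w = (u*w) XOR (v*w).
So we split each operand into its bit components and XOR the pairwise Nim products.
11 = 1 + 2 + 8 (as XOR of powers of 2).
15 = 1 + 2 + 4 + 8 (as XOR of powers of 2).
Using the standard Nim-product table on single bits:
  2*2 = 3,   2*4 = 8,   2*8 = 12,
  4*4 = 6,   4*8 = 11,  8*8 = 13,
and  1*x = x (identity), k*l = l*k (commutative).
Pairwise Nim products:
  1 * 1 = 1
  1 * 2 = 2
  1 * 4 = 4
  1 * 8 = 8
  2 * 1 = 2
  2 * 2 = 3
  2 * 4 = 8
  2 * 8 = 12
  8 * 1 = 8
  8 * 2 = 12
  8 * 4 = 11
  8 * 8 = 13
XOR them: 1 XOR 2 XOR 4 XOR 8 XOR 2 XOR 3 XOR 8 XOR 12 XOR 8 XOR 12 XOR 11 XOR 13 = 8.
Result: 11 * 15 = 8 (in Nim).

8


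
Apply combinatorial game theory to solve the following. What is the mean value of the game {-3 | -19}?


Game = {-3 | -19}, a switch {a | b} with numbers a > b.
Its thermograph has left wall a - t and right wall b + t, which meet at t = (a - b)/2, where both equal (a + b)/2. So the mast (mean value) is at (a + b)/2.
Mean = (-3 + (-19))/2 = -22/2 = -11

-11


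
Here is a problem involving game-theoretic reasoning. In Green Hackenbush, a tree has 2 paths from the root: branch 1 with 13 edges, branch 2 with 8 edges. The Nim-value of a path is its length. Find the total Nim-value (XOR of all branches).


The tree has 2 branches from the ground vertex.
In Green Hackenbush, the Nim-value of a simple path of length k is k.
Branch 1: length 13, Nim-value = 13
Branch 2: length 8, Nim-value = 8
Total Nim-value = XOR of all branch values:
0 XOR 13 = 13
13 XOR 8 = 5
Nim-value of the tree = 5

5


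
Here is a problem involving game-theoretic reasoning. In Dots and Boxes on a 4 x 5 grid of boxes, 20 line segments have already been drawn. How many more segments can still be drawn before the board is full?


Grid: 4 x 5 boxes, i.e. 5 rows and 6 columns of dots.
Horizontal edges: (rows + 1) * cols = 5 * 5 = 25
Vertical edges: rows * (cols + 1) = 4 * 6 = 24
Total edges: 25 + 24 = 49
Edges drawn: 20
Remaining: 49 - 20 = 29

29


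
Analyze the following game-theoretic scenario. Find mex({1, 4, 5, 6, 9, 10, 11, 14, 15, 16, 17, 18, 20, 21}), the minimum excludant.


Set = {1, 4, 5, 6, 9, 10, 11, 14, 15, 16, 17, 18, 20, 21}
0 is NOT in the set. This is the mex.
mex = 0

0


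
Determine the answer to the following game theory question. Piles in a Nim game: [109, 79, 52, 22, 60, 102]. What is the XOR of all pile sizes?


We need the XOR (exclusive or) of all pile sizes.
After XOR-ing pile 1 (size 109): 0 XOR 109 = 109
After XOR-ing pile 2 (size 79): 109 XOR 79 = 34
After XOR-ing pile 3 (size 52): 34 XOR 52 = 22
After XOR-ing pile 4 (size 22): 22 XOR 22 = 0
After XOR-ing pile 5 (size 60): 0 XOR 60 = 60
After XOR-ing pile 6 (size 102): 60 XOR 102 = 90
The Nim-value of this position is 90.

90


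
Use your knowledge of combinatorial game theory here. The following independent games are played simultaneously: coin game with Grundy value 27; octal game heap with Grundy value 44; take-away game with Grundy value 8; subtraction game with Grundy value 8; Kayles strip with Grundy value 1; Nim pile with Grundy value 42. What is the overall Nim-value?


By the Sprague-Grundy theorem, the Grundy value of a sum of games is the XOR of individual Grundy values.
coin game: Grundy value = 27. Running XOR: 0 XOR 27 = 27
octal game heap: Grundy value = 44. Running XOR: 27 XOR 44 = 55
take-away game: Grundy value = 8. Running XOR: 55 XOR 8 = 63
subtraction game: Grundy value = 8. Running XOR: 63 XOR 8 = 55
Kayles strip: Grundy value = 1. Running XOR: 55 XOR 1 = 54
Nim pile: Grundy value = 42. Running XOR: 54 XOR 42 = 28
The combined Grundy value is 28.

28


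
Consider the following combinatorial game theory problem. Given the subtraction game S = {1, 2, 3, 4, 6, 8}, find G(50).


The subtraction set is S = {1, 2, 3, 4, 6, 8}.
G(k) = mex{ G(k - s) : s in S, s <= k }. We compute iteratively: G(0) = 0.
G(1) = mex({0}) = 1
G(2) = mex({0, 1}) = 2
G(3) = mex({0, 1, 2}) = 3
G(4) = mex({0, 1, 2, 3}) = 4
G(5) = mex({1, 2, 3, 4}) = 0
G(6) = mex({0, 2, 3, 4}) = 1
G(7) = mex({0, 1, 3, 4}) = 2
G(8) = mex({0, 1, 2, 4}) = 3
G(9) = mex({0, 1, 2, 3}) = 4
G(10) = mex({1, 2, 3, 4}) = 0
G(11) = mex({0, 2, 3, 4}) = 1
G(12) = mex({0, 1, 3, 4}) = 2
Observe that G(5)..G(12) = 0, 1, 2, 3, 4, 0, 1, 2 repeats G(0)..G(7) = 0, 1, 2, 3, 4, 0, 1, 2.
For k >= max(S) = 8, G(k) is determined by the previous 8 values G(k-8)..G(k-1); a window of 8 consecutive values has recurred shifted by 5, so by induction G(k + 5) = G(k) for all k >= 0: the sequence is periodic from the start with period 5.
One period: G(0..4) = 0, 1, 2, 3, 4.
50 mod 5 = 0, so G(50) = G(0) = 0.

0


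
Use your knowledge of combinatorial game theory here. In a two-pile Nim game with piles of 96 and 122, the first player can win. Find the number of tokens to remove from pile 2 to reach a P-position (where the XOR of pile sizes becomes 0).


Piles: 96 and 122
Current XOR: 96 XOR 122 = 26 (non-zero, so this is an N-position).
To make the XOR zero, we need to find a move that balances the piles.
For pile 2 (size 122): target = 122 XOR 26 = 96
We reduce pile 2 from 122 to 96.
Tokens removed: 122 - 96 = 26
Verification: 96 XOR 96 = 0

26


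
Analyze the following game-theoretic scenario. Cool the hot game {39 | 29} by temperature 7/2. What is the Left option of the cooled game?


Original game: {39 | 29} (a switch {a | b} with a > b).
Cooling by t (for t below the temperature (a - b)/2 = 5) taxes each move by t: {a | b} cooled by t is {a - t | b + t}.
Cooling amount: t = 7/2
Cooled Left option: 39 - 7/2 = 71/2
Cooled Right option: 29 + 7/2 = 65/2
Cooled game: {71/2 | 65/2}
Left option = 71/2

71/2


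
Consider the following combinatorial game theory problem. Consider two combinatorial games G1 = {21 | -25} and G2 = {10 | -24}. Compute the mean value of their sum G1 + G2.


G1 = {21 | -25}, G2 = {10 | -24}
Each is a switch {a | b} with numbers a > b; its mean value is (a + b)/2, and mean value is additive over game sums: m(G1 + G2) = m(G1) + m(G2).
Mean of G1 = (21 + (-25))/2 = -4/2 = -2
Mean of G2 = (10 + (-24))/2 = -14/2 = -7
Mean of G1 + G2 = -2 + -7 = -9

-9


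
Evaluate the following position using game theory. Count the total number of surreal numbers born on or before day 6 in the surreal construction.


Day 0: {|} = 0 is born. Count = 1.
Day n: the number of surreal numbers born by day n is 2^(n+1) - 1.
By day 0: 2^1 - 1 = 1
By day 1: 2^2 - 1 = 3
By day 2: 2^3 - 1 = 7
By day 3: 2^4 - 1 = 15
By day 4: 2^5 - 1 = 31
By day 5: 2^6 - 1 = 63
By day 6: 2^7 - 1 = 127
By day 6: 127 surreal numbers.

127


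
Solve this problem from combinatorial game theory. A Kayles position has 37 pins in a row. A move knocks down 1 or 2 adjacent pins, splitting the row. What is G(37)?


Kayles: a move removes 1 or 2 adjacent pins from a contiguous row.
Removing pins from a row of k leaves two independent rows (a, b) with a + b = k - 1 (one pin) or a + b = k - 2 (two pins); an end removal gives a = 0.
By Sprague-Grundy, G(k) = mex{ G(a) XOR G(b) } over all these splits. G(0) = 0.
G(1): splits (0,0):0^0=0 -> mex({0}) = 1
G(2): splits (0,1):0^1=1 (0,0):0^0=0 -> mex({0, 1}) = 2
G(3): splits (0,2):0^2=2 (1,1):1^1=0 (0,1):0^1=1 -> mex({0, 1, 2}) = 3
G(4): splits (0,3):0^3=3 (1,2):1^2=3 (0,2):0^2=2 (1,1):1^1=0 -> mex({0, 2, 3}) = 1
G(5): splits (0,4):0^1=1 (1,3):1^3=2 (2,2):2^2=0 (0,3):0^3=3 (1,2):1^2=3 -> mex({0, 1, 2, 3}) = 4
G(6) = mex({0, 1, 2, 4}) = 3
G(7) = mex({0, 1, 3, 4, 5}) = 2
G(8) = mex({0, 2, 3, 5, 6}) = 1
G(9) = mex({0, 1, 2, 3, 6, 7}) = 4
G(10) = mex({0, 1, 3, 4, 5, 7}) = 2
G(11) = mex({0, 1, 2, 3, 4, 5}) = 6
G(12) = mex({0, 1, 2, 3, 5, 6, 7}) = 4
G(13) = mex({0, 2, 3, 4, 6, 7}) = 1
G(14) = mex({0, 1, 4, 5, 6, 7}) = 2
G(15) = mex({0, 1, 2, 3, 4, 5, 6}) = 7
G(16) = mex({0, 2, 3, 5, 6, 7}) = 1
G(17) = mex({0, 1, 2, 3, 5, 6, 7}) = 4
G(18) = mex({0, 1, 2, 4, 5, 6}) = 3
G(19) = mex({0, 1, 3, 4, 5, 7}) = 2
G(20) = mex({0, 2, 3, 4, 5, 6, 7}) = 1
G(21) = mex({0, 1, 2, 3, 5, 6, 7}) = 4
G(22) = mex({0, 1, 2, 3, 4, 5, 7}) = 6
G(23) = mex({0, 1, 2, 3, 4, 5, 6}) = 7
G(24) = mex({0, 1, 2, 3, 5, 6, 7}) = 4
G(25) = mex({0, 2, 3, 4, 6, 7}) = 1
G(26) = mex({0, 1, 3, 4, 5, 6, 7}) = 2
G(27) = mex({0, 1, 2, 3, 4, 5, 6, 7}) = 8
G(28) = mex({0, 1, 2, 3, 4, 6, 7, 8}) = 5
G(29) = mex({0, 1, 2, 3, 5, 6, 7, 8, 9}) = 4
G(30) = mex({0, 1, 2, 3, 4, 5, 6, 9, 10}) = 7
G(31) = mex({0, 1, 3, 4, 5, 7, 10, 11}) = 2
G(32) = mex({0, 2, 3, 4, 5, 6, 7, 9, 11}) = 1
G(33) = mex({0, 1, 2, 3, 4, 5, 6, 7, 9, 12}) = 8
G(34) = mex({0, 1, 2, 3, 4, 5, 7, 8, 11, 12}) = 6
G(35) = mex({0, 1, 2, 3, 4, 5, 6, 8, 9, 10, 11}) = 7
G(36) = mex({0, 1, 2, 3, 5, 6, 7, 9, 10}) = 4
G(37) = mex({0, 2, 3, 4, 6, 7, 9, 10, 11, 12}) = 1
Therefore G(37) = 1.

1


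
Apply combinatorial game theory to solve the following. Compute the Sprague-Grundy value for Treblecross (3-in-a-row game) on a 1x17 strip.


Treblecross: place X on empty cells; 3-in-a-row wins.
Playing within two cells of an existing X lets the opponent win at once, so sensible play treats the cells i-2..i+2 around each X as dead. The player left with no safe cell loses, so this is a normal-play take-away game on strips of safe cells.
Placing X at cell i (0-indexed) of a strip of k safe cells leaves independent strips of sizes max(0, i-2) and max(0, k-i-3). Hence G(k) = mex{ G(max(0,i-2)) XOR G(max(0,k-i-3)) : 0 <= i < k }, with G(0) = 0.
G(1): splits (0,0):0^0=0 -> mex({0}) = 1
G(2): splits (0,0):0^0=0 -> mex({0}) = 1
G(3): splits (0,0):0^0=0 -> mex({0}) = 1
G(4): splits (0,1):0^1=1 (0,0):0^0=0 -> mex({0, 1}) = 2
G(5): splits (0,2):0^1=1 (0,1):0^1=1 (0,0):0^0=0 -> mex({0, 1}) = 2
G(6) = mex({1}) = 0
G(7) = mex({0, 1, 2}) = 3
G(8) = mex({0, 1, 2}) = 3
G(9) = mex({0, 2}) = 1
G(10) = mex({0, 2, 3}) = 1
G(11) = mex({0, 3}) = 1
G(12) = mex({1, 3}) = 0
G(13) = mex({0, 1, 2, 3}) = 4
G(14) = mex({0, 1, 2}) = 3
G(15) = mex({0, 1, 2}) = 3
G(16) = mex({0, 1, 2, 4}) = 3
G(17) = mex({0, 1, 3, 4}) = 2
Therefore G(17) = 2.

2


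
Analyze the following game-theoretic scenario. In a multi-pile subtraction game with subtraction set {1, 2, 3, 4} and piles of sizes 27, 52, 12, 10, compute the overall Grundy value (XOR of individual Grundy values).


Subtraction set: {1, 2, 3, 4}
For this subtraction set, G(n) = n mod 5 (period = max + 1 = 5).
Pile 1 (size 27): G(27) = 27 mod 5 = 2
Pile 2 (size 52): G(52) = 52 mod 5 = 2
Pile 3 (size 12): G(12) = 12 mod 5 = 2
Pile 4 (size 10): G(10) = 10 mod 5 = 0
Total Grundy value = XOR of all: 2 XOR 2 XOR 2 XOR 0 = 2

2


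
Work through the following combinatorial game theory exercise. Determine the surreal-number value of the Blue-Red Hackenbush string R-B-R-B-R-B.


Edges (from ground): R-B-R-B-R-B
By Berlekamp's sign-expansion rule, a Blue-Red Hackenbush stalk has the value of the surreal number whose sign sequence is the edge sequence with B -> + and R -> -.
Sign sequence: -+-+-+
Trace the sign expansion in the surreal number tree, starting from 0:
Edge 1: R (sign -) -> bounds (-inf, 0), value = -1
Edge 2: B (sign +) -> bounds (-1, 0), value = -1/2
Edge 3: R (sign -) -> bounds (-1, -1/2), value = -3/4
Edge 4: B (sign +) -> bounds (-3/4, -1/2), value = -5/8
Edge 5: R (sign -) -> bounds (-3/4, -5/8), value = -11/16
Edge 6: B (sign +) -> bounds (-11/16, -5/8), value = -21/32
Game value = -21/32

-21/32


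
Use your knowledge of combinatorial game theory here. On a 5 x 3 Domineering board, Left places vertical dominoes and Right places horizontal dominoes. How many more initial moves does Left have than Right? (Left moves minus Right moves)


Board is 5 x 3 (rows x cols).
Left (vertical) placements: (rows-1) * cols = 4 * 3 = 12
Right (horizontal) placements: rows * (cols-1) = 5 * 2 = 10
Advantage = Left - Right = 12 - 10 = 2

2


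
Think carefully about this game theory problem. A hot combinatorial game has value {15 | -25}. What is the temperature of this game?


The game is {15 | -25}, a switch {a | b} with numbers a > b.
Cooling {a | b} by t gives {a - t | b + t}, which stops being hot when a - t = b + t, i.e. at t = (a - b)/2. So the temperature of a switch is (a - b)/2.
Temperature = (Left option - Right option) / 2
= (15 - (-25)) / 2
= 40 / 2
= 20

20


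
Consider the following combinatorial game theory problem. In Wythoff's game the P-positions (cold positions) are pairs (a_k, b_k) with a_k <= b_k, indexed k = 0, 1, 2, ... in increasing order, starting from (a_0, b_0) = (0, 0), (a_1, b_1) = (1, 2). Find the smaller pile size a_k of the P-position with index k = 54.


By Wythoff's theorem, a_k = floor(k * phi) and b_k = floor(k * phi^2) = a_k + k, where phi = (1 + sqrt(5))/2 is the golden ratio.
phi = (1 + sqrt(5))/2 = 1.618034
k = 54
k * phi = 54 * 1.618034 = 87.373835
a_54 = floor(k * phi) = 87

87


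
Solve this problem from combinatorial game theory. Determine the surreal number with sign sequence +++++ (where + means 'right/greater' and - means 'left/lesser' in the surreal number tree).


Sign expansion: +++++
Rule: track bounds (lo, hi), initially (-inf, +inf). On '+', the current value becomes lo and we move to the simplest number in (value, hi): value + 1 if hi = +inf, otherwise the midpoint (value + hi)/2. On '-', the current value becomes hi and we move to value - 1 if lo = -inf, otherwise the midpoint (lo + value)/2.
Start at 0.
Step 1: sign = +, move right. Bounds: (0, +inf). Value = 1
Step 2: sign = +, move right. Bounds: (1, +inf). Value = 2
Step 3: sign = +, move right. Bounds: (2, +inf). Value = 3
Step 4: sign = +, move right. Bounds: (3, +inf). Value = 4
Step 5: sign = +, move right. Bounds: (4, +inf). Value = 5
The surreal number with sign expansion +++++ is 5.

5
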